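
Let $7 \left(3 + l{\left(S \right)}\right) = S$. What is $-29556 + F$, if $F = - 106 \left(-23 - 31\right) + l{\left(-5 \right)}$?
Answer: $- \frac{166850}{7} \approx -23836.0$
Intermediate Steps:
$l{\left(S \right)} = -3 + \frac{S}{7}$
$F = \frac{40042}{7}$ ($F = - 106 \left(-23 - 31\right) + \left(-3 + \frac{1}{7} \left(-5\right)\right) = \left(-106\right) \left(-54\right) - \frac{26}{7} = 5724 - \frac{26}{7} = \frac{40042}{7} \approx 5720.3$)
$-29556 + F = -29556 + \frac{40042}{7} = - \frac{166850}{7}$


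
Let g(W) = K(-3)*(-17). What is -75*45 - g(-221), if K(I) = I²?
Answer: -3222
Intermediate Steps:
g(W) = -153 (g(W) = (-3)²*(-17) = 9*(-17) = -153)
-75*45 - g(-221) = -75*45 - 1*(-153) = -3375 + 153 = -3222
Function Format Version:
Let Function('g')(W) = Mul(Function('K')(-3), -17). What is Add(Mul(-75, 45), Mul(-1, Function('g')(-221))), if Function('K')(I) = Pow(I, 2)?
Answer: -3222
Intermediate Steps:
Function('g')(W) = -153 (Function('g')(W) = Mul(Pow(-3, 2), -17) = Mul(9, -17) = -153)
Add(Mul(-75, 45), Mul(-1, Function('g')(-221))) = Add(Mul(-75, 45), Mul(-1, -153)) = Add(-3375, 153) = -3222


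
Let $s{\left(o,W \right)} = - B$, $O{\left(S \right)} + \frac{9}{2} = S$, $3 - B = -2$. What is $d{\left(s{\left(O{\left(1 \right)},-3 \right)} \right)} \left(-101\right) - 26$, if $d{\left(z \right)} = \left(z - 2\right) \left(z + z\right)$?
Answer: $-7096$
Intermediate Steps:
$B = 5$ ($B = 3 - -2 = 3 + 2 = 5$)
$O{\left(S \right)} = - \frac{9}{2} + S$
$s{\left(o,W \right)} = -5$ ($s{\left(o,W \right)} = \left(-1\right) 5 = -5$)
$d{\left(z \right)} = 2 z \left(-2 + z\right)$ ($d{\left(z \right)} = \left(-2 + z\right) 2 z = 2 z \left(-2 + z\right)$)
$d{\left(s{\left(O{\left(1 \right)},-3 \right)} \right)} \left(-101\right) - 26 = 2 \left(-5\right) \left(-2 - 5\right) \left(-101\right) - 26 = 2 \left(-5\right) \left(-7\right) \left(-101\right) - 26 = 70 \left(-101\right) - 26 = -7070 - 26 = -7096$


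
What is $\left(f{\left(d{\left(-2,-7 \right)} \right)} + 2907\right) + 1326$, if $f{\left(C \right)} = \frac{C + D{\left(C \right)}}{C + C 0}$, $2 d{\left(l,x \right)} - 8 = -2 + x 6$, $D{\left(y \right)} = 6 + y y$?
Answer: $\frac{12647}{3} \approx 4215.7$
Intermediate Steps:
$D{\left(y \right)} = 6 + y^{2}$
$d{\left(l,x \right)} = 3 + 3 x$ ($d{\left(l,x \right)} = 4 + \frac{-2 + x 6}{2} = 4 + \frac{-2 + 6 x}{2} = 4 + \left(-1 + 3 x\right) = 3 + 3 x$)
$f{\left(C \right)} = \frac{6 + C + C^{2}}{C}$ ($f{\left(C \right)} = \frac{C + \left(6 + C^{2}\right)}{C + C 0} = \frac{6 + C + C^{2}}{C + 0} = \frac{6 + C + C^{2}}{C}$)
$\left(f{\left(d{\left(-2,-7 \right)} \right)} + 2907\right) + 1326 = \left(\left(1 + \left(3 + 3 \left(-7\right)\right) + \frac{6}{3 + 3 \left(-7\right)}\right) + 2907\right) + 1326 = \left(\left(1 + \left(3 - 21\right) + \frac{6}{3 - 21}\right) + 2907\right) + 1326 = \left(\left(1 - 18 + \frac{6}{-18}\right) + 2907\right) + 1326 = \left(\left(1 - 18 + 6 \left(- \frac{1}{18}\right)\right) + 2907\right) + 1326 = \left(\left(1 - 18 - \frac{1}{3}\right) + 2907\right) + 1326 = \left(- \frac{52}{3} + 2907\right) + 1326 = \frac{8669}{3} + 1326 = \frac{12647}{3}$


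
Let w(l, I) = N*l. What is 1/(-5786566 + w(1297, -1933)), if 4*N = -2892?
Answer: -1/6724297 ≈ -1.4871e-7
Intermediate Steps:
N = -723 (N = (1/4)*(-2892) = -723)
w(l, I) = -723*l
1/(-5786566 + w(1297, -1933)) = 1/(-5786566 - 723*1297) = 1/(-5786566 - 937731) = 1/(-6724297) = -1/6724297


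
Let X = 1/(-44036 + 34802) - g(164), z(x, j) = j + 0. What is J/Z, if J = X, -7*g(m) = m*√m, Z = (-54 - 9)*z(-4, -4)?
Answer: -1/2326968 + 82*√41/441 ≈ 1.1906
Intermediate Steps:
z(x, j) = j
Z = 252 (Z = (-54 - 9)*(-4) = -63*(-4) = 252)
g(m) = -m^(3/2)/7 (g(m) = -m*√m/7 = -m^(3/2)/7)
X = -1/9234 + 328*√41/7 (X = 1/(-44036 + 34802) - (-1)*164^(3/2)/7 = 1/(-9234) - (-1)*328*√41/7 = -1/9234 - (-328)*√41/7 = -1/9234 + 328*√41/7 ≈ 300.03)
J = -1/9234 + 328*√41/7 ≈ 300.03
J/Z = (-1/9234 + 328*√41/7)/252 = (-1/9234 + 328*√41/7)*(1/252) = -1/2326968 + 82*√41/441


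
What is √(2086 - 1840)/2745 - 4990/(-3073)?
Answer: 4990/3073 + √246/2745 ≈ 1.6295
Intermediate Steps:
√(2086 - 1840)/2745 - 4990/(-3073) = √246*(1/2745) - 4990*(-1/3073) = √246/2745 + 4990/3073 = 4990/3073 + √246/2745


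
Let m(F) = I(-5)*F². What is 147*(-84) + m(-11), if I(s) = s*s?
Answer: -9323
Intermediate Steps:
I(s) = s²
m(F) = 25*F² (m(F) = (-5)²*F² = 25*F²)
147*(-84) + m(-11) = 147*(-84) + 25*(-11)² = -12348 + 25*121 = -12348 + 3025 = -9323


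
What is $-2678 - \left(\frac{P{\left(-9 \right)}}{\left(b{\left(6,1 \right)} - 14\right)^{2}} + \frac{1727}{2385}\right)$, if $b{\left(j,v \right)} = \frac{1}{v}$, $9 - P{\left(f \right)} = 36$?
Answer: $- \frac{1079635538}{403065} \approx -2678.6$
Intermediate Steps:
$P{\left(f \right)} = -27$ ($P{\left(f \right)} = 9 - 36 = -27$)
$-2678 - \left(\frac{P{\left(-9 \right)}}{\left(b{\left(6,1 \right)} - 14\right)^{2}} + \frac{1727}{2385}\right) = -2678 - \left(- \frac{27}{\left(1^{-1} - 14\right)^{2}} + \frac{1727}{2385}\right) = -2678 - \left(- \frac{27}{\left(1 - 14\right)^{2}} + 1727 \cdot \frac{1}{2385}\right) = -2678 - \left(- \frac{27}{\left(-13\right)^{2}} + \frac{1727}{2385}\right) = -2678 - \left(- \frac{27}{169} + \frac{1727}{2385}\right) = -2678 - \frac{227468}{403065} = - \frac{1079635538}{403065}$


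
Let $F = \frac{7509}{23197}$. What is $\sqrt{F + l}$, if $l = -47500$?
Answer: $\frac{i \sqrt{25559614241227}}{23197} \approx 217.94 i$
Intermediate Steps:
$F = \frac{7509}{23197}$ ($F = 7509 \cdot \frac{1}{23197} = \frac{7509}{23197} \approx 0.32371$)
$\sqrt{F + l} = \sqrt{\frac{7509}{23197} - 47500} = \sqrt{- \frac{1101849991}{23197}} = \frac{i \sqrt{25559614241227}}{23197}$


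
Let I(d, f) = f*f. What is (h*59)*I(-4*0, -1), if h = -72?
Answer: -4248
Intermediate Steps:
I(d, f) = f²
(h*59)*I(-4*0, -1) = -72*59*(-1)² = -4248*1 = -4248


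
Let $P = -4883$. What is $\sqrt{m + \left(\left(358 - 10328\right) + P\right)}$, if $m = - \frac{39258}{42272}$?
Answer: $\frac{i \sqrt{414731433477}}{5284} \approx 121.88 i$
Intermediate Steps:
$m = - \frac{19629}{21136}$ ($m = \left(-39258\right) \frac{1}{42272} = - \frac{19629}{21136} \approx -0.9287$)
$\sqrt{m + \left(\left(358 - 10328\right) + P\right)} = \sqrt{- \frac{19629}{21136} + \left(\left(358 - 10328\right) - 4883\right)} = \sqrt{- \frac{19629}{21136} - 14853} = \sqrt{- \frac{313952637}{21136}} = \frac{i \sqrt{414731433477}}{5284}$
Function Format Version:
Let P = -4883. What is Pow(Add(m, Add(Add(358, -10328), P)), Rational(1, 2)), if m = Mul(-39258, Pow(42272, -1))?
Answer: Mul(Rational(1, 5284), I, Pow(414731433477, Rational(1, 2))) ≈ Mul(121.88, I)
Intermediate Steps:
m = Rational(-19629, 21136) (m = Mul(-39258, Rational(1, 42272)) = Rational(-19629, 21136) ≈ -0.92870)
Pow(Add(m, Add(Add(358, -10328), P)), Rational(1, 2)) = Pow(Add(Rational(-19629, 21136), Add(Add(358, -10328), -4883)), Rational(1, 2)) = Pow(Add(Rational(-19629, 21136), Add(-9970, -4883)), Rational(1, 2)) = Pow(Add(Rational(-19629, 21136), -14853), Rational(1, 2)) = Pow(Rational(-313952637, 21136), Rational(1, 2)) = Mul(Rational(1, 5284), I, Pow(414731433477, Rational(1, 2)))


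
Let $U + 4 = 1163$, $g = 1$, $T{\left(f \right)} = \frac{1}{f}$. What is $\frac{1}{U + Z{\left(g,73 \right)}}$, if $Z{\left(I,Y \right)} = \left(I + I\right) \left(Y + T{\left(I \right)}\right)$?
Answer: $\frac{1}{1307} \approx 0.00076511$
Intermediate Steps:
$U = 1159$ ($U = -4 + 1163 = 1159$)
$Z{\left(I,Y \right)} = 2 I \left(Y + \frac{1}{I}\right)$ ($Z{\left(I,Y \right)} = \left(I + I\right) \left(Y + \frac{1}{I}\right) = 2 I \left(Y + \frac{1}{I}\right)$)
$\frac{1}{U + Z{\left(g,73 \right)}} = \frac{1}{1159 + \left(2 + 2 \cdot 1 \cdot 73\right)} = \frac{1}{1159 + \left(2 + 146\right)} = \frac{1}{1159 + 148} = \frac{1}{1307}$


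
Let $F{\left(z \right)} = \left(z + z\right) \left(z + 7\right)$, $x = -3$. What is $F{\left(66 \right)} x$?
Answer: $-28908$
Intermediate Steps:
$F{\left(z \right)} = 2 z \left(7 + z\right)$
$F{\left(66 \right)} x = 2 \cdot 66 \left(7 + 66\right) \left(-3\right) = 2 \cdot 66 \cdot 73 \left(-3\right) = 9636 \left(-3\right) = -28908$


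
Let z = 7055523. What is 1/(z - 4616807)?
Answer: 1/2438716 ≈ 4.1005e-7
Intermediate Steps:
1/(z - 4616807) = 1/(7055523 - 4616807) = 1/2438716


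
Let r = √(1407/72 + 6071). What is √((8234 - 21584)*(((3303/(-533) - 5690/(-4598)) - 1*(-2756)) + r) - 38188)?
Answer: √(-1824889508280689968 - 55221347660050*√877038)/222794 ≈ 6148.7*I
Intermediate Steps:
r = √877038/12 (r = √(1407*(1/72) + 6071) = √(469/24 + 6071) = √(146173/24) = √877038/12 ≈ 78.042)
√((8234 - 21584)*(((3303/(-533) - 5690/(-4598)) - 1*(-2756)) + r) - 38188) = √((8234 - 21584)*(((3303/(-533) - 5690/(-4598)) - 1*(-2756)) + √877038/12) - 38188) = √(-13350*(((3303*(-1/533) - 5690*(-1/4598)) + 2756) + √877038/12) - 38188) = √(-13350*(((-3303/533 + 2845/2299) + 2756) + √877038/12) - 38188) = √(-13350*((-6077212/1225367 + 2756) + √877038/12) - 38188) = √(-13350*(3371034240/1225367 + √877038/12) - 38188) = √((-45003307104000/1225367 - 2225*√877038/2) - 38188) = √(-45050101418996/1225367 - 2225*√877038/2)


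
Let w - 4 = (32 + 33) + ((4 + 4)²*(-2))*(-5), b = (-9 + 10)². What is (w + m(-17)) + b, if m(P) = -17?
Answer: 693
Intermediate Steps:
b = 1 (b = 1² = 1)
w = 709 (w = 4 + ((32 + 33) + ((4 + 4)²*(-2))*(-5)) = 4 + (65 + (8²*(-2))*(-5)) = 4 + (65 + (64*(-2))*(-5)) = 4 + (65 - 128*(-5)) = 4 + (65 + 640) = 4 + 705 = 709)
(w + m(-17)) + b = (709 - 17) + 1 = 692 + 1 = 693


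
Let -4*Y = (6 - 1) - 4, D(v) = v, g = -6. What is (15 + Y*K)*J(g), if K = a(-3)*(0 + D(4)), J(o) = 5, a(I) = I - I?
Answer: 75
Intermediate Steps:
a(I) = 0
Y = -1/4 (Y = -((6 - 1) - 4)/4 = -(5 - 4)/4 = -1/4*1 = -1/4 ≈ -0.25000)
K = 0 (K = 0*(0 + 4) = 0*4 = 0)
(15 + Y*K)*J(g) = (15 - 1/4*0)*5 = (15 + 0)*5 = 15*5 = 75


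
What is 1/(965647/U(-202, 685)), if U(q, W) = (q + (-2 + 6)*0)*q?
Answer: 40804/965647 ≈ 0.042256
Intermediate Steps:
U(q, W) = q² (U(q, W) = (q + 4*0)*q = (q + 0)*q = q*q = q²)
1/(965647/U(-202, 685)) = 1/(965647/((-202)²)) = 1/(965647/40804) = 40804/965647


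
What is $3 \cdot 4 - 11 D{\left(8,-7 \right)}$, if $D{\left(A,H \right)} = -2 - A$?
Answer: $122$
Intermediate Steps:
$3 \cdot 4 - 11 D{\left(8,-7 \right)} = 3 \cdot 4 - 11 \left(-2 - 8\right) = 12 - 11 \left(-2 - 8\right) = 12 - -110 = 12 + 110 = 122$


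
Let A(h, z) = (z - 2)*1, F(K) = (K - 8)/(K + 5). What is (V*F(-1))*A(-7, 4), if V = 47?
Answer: -423/2 ≈ -211.50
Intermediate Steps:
F(K) = (-8 + K)/(5 + K)
A(h, z) = -2 + z (A(h, z) = (-2 + z)*1 = -2 + z)
(V*F(-1))*A(-7, 4) = (47*((-8 - 1)/(5 - 1)))*(-2 + 4) = (47*(-9/4))*2 = -423/4*2 = -423/2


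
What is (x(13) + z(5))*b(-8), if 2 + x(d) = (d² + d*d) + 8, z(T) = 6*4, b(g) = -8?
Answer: -2944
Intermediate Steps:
z(T) = 24
x(d) = 6 + 2*d² (x(d) = -2 + ((d² + d*d) + 8) = -2 + ((d² + d²) + 8) = -2 + (2*d² + 8) = -2 + (8 + 2*d²) = 6 + 2*d²)
(x(13) + z(5))*b(-8) = ((6 + 2*13²) + 24)*(-8) = ((6 + 2*169) + 24)*(-8) = ((6 + 338) + 24)*(-8) = (344 + 24)*(-8) = 368*(-8) = -2944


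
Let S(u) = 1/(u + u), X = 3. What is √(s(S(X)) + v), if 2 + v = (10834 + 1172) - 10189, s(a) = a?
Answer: √65346/6 ≈ 42.605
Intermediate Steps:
S(u) = 1/(2*u)
v = 1815 (v = -2 + ((10834 + 1172) - 10189) = -2 + (12006 - 10189) = -2 + 1817 = 1815)
√(s(S(X)) + v) = √((½)/3 + 1815) = √((½)*(⅓) + 1815) = √(⅙ + 1815) = √(10891/6) = √65346/6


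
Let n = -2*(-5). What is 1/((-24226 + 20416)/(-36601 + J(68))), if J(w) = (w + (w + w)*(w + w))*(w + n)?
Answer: -1411391/3810 ≈ -370.44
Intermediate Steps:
n = 10
J(w) = (10 + w)*(w + 4*w**2) (J(w) = (w + (w + w)*(w + w))*(w + 10) = (w + (2*w)*(2*w))*(10 + w) = (w + 4*w**2)*(10 + w) = (10 + w)*(w + 4*w**2))
1/((-24226 + 20416)/(-36601 + J(68))) = 1/((-24226 + 20416)/(-36601 + 68*(10 + 4*68**2 + 41*68))) = 1/(-3810/(-36601 + 68*(10 + 4*4624 + 2788))) = 1/(-3810/(-36601 + 68*(10 + 18496 + 2788))) = 1/(-3810/(-36601 + 68*21294)) = 1/(-3810/(-36601 + 1447992)) = 1/(-3810/1411391) = -1411391/3810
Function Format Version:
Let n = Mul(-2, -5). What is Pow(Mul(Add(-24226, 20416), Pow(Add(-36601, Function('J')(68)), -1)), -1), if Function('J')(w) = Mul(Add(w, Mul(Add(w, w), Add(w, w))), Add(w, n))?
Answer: Rational(-1411391, 3810) ≈ -370.44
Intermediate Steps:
n = 10
Function('J')(w) = Mul(Add(10, w), Add(w, Mul(4, Pow(w, 2)))) (Function('J')(w) = Mul(Add(w, Mul(Add(w, w), Add(w, w))), Add(w, 10)) = Mul(Add(w, Mul(Mul(2, w), Mul(2, w))), Add(10, w)) = Mul(Add(w, Mul(4, Pow(w, 2))), Add(10, w)) = Mul(Add(10, w), Add(w, Mul(4, Pow(w, 2)))))
Pow(Mul(Add(-24226, 20416), Pow(Add(-36601, Function('J')(68)), -1)), -1) = Pow(Mul(Add(-24226, 20416), Pow(Add(-36601, Mul(68, Add(10, Mul(4, Pow(68, 2)), Mul(41, 68)))), -1)), -1) = Pow(Mul(-3810, Pow(Add(-36601, Mul(68, Add(10, Mul(4, 4624), 2788))), -1)), -1) = Pow(Mul(-3810, Pow(Add(-36601, Mul(68, Add(10, 18496, 2788))), -1)), -1) = Pow(Mul(-3810, Pow(Add(-36601, Mul(68, 21294)), -1)), -1) = Pow(Mul(-3810, Pow(Add(-36601, 1447992), -1)), -1) = Pow(Mul(-3810, Pow(1411391, -1)), -1) = Pow(Mul(-3810, Rational(1, 1411391)), -1) = Pow(Rational(-3810, 1411391), -1) = Rational(-1411391, 3810)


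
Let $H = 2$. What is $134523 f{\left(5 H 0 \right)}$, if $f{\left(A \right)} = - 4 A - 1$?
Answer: $-134523$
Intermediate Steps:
$f{\left(A \right)} = -1 - 4 A$
$134523 f{\left(5 H 0 \right)} = 134523 \left(-1 - 4 \cdot 5 \cdot 2 \cdot 0\right) = 134523 \left(-1 - 4 \cdot 10 \cdot 0\right) = 134523 \left(-1 - 0\right) = 134523 \left(-1 + 0\right) = 134523 \left(-1\right) = -134523$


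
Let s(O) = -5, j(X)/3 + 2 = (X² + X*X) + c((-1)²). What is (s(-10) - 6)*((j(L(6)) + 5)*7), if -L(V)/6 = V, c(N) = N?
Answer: -598906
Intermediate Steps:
L(V) = -6*V
j(X) = -3 + 6*X² (j(X) = -6 + 3*((X² + X*X) + (-1)²) = -6 + 3*((X² + X²) + 1) = -6 + 3*(2*X² + 1) = -6 + 3*(1 + 2*X²) = -6 + (3 + 6*X²) = -3 + 6*X²)
(s(-10) - 6)*((j(L(6)) + 5)*7) = (-5 - 6)*(((-3 + 6*(-6*6)²) + 5)*7) = -11*((-3 + 6*(-36)²) + 5)*7 = -11*((-3 + 6*1296) + 5)*7 = -11*((-3 + 7776) + 5)*7 = -11*(7773 + 5)*7 = -85558*7 = -11*54446 = -598906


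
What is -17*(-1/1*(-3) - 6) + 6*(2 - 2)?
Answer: 51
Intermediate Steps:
-17*(-1/1*(-3) - 6) + 6*(2 - 2) = -17*(-1*1*(-3) - 6) + 6*0 = -17*(-1*(-3) - 6) + 0 = -17*(3 - 6) + 0 = -17*(-3) + 0 = 51 + 0 = 51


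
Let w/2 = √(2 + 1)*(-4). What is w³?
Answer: -1536*√3 ≈ -2660.4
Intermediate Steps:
w = -8*√3 (w = 2*(√(2 + 1)*(-4)) = 2*(√3*(-4)) = 2*(-4*√3) = -8*√3 ≈ -13.856)
w³ = (-8*√3)³ = -1536*√3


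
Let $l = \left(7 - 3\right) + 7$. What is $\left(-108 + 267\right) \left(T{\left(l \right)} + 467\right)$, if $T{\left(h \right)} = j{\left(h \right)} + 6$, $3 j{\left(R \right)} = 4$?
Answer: $75419$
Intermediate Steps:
$l = 11$ ($l = 4 + 7 = 11$)
$j{\left(R \right)} = \frac{4}{3}$ ($j{\left(R \right)} = \frac{1}{3} \cdot 4 = \frac{4}{3}$)
$T{\left(h \right)} = \frac{22}{3}$ ($T{\left(h \right)} = \frac{4}{3} + 6 = \frac{22}{3}$)
$\left(-108 + 267\right) \left(T{\left(l \right)} + 467\right) = \left(-108 + 267\right) \left(\frac{22}{3} + 467\right) = 159 \cdot \frac{1423}{3} = 75419$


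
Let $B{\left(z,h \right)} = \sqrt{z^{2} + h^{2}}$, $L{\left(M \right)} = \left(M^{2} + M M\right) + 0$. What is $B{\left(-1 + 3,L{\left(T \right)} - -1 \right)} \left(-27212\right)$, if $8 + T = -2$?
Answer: $- 27212 \sqrt{40405} \approx -5.4699 \cdot 10^{6}$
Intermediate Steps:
$T = -10$ ($T = -8 - 2 = -10$)
$L{\left(M \right)} = 2 M^{2}$ ($L{\left(M \right)} = \left(M^{2} + M^{2}\right) + 0 = 2 M^{2} + 0 = 2 M^{2}$)
$B{\left(z,h \right)} = \sqrt{h^{2} + z^{2}}$
$B{\left(-1 + 3,L{\left(T \right)} - -1 \right)} \left(-27212\right) = \sqrt{\left(2 \left(-10\right)^{2} - -1\right)^{2} + \left(-1 + 3\right)^{2}} \left(-27212\right) = \sqrt{\left(2 \cdot 100 + 1\right)^{2} + 2^{2}} \left(-27212\right) = \sqrt{\left(200 + 1\right)^{2} + 4} \left(-27212\right) = \sqrt{201^{2} + 4} \left(-27212\right) = \sqrt{40401 + 4} \left(-27212\right) = \sqrt{40405} \left(-27212\right) = - 27212 \sqrt{40405}$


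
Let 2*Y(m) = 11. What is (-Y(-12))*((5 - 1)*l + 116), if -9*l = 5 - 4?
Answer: -5720/9 ≈ -635.56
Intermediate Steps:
Y(m) = 11/2 (Y(m) = (½)*11 = 11/2)
l = -⅑ (l = -(5 - 4)/9 = -⅑*1 = -⅑ ≈ -0.11111)
(-Y(-12))*((5 - 1)*l + 116) = (-1*11/2)*((5 - 1)*(-⅑) + 116) = -11*(4*(-⅑) + 116)/2 = -11*(-4/9 + 116)/2 = -11/2*1040/9 = -5720/9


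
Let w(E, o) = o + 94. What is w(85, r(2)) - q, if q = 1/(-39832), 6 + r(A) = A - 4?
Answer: 3425553/39832 ≈ 86.000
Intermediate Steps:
r(A) = -10 + A (r(A) = -6 + (A - 4) = -6 + (-4 + A) = -10 + A)
w(E, o) = 94 + o
q = -1/39832 ≈ -2.5105e-5
w(85, r(2)) - q = (94 + (-10 + 2)) - 1*(-1/39832) = (94 - 8) + 1/39832 = 86 + 1/39832 = 3425553/39832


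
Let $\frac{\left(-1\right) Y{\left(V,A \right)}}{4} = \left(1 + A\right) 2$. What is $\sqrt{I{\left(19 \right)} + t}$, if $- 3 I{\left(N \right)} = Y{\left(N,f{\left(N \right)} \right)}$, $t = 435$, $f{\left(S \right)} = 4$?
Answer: $\frac{\sqrt{4035}}{3} \approx 21.174$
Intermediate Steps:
$Y{\left(V,A \right)} = -8 - 8 A$ ($Y{\left(V,A \right)} = - 4 \left(1 + A\right) 2 = - 4 \left(2 + 2 A\right) = -8 - 8 A$)
$I{\left(N \right)} = \frac{40}{3}$ ($I{\left(N \right)} = - \frac{-8 - 32}{3} = \left(- \frac{1}{3}\right) \left(-40\right) = \frac{40}{3}$)
$\sqrt{I{\left(19 \right)} + t} = \sqrt{\frac{40}{3} + 435} = \sqrt{\frac{1345}{3}} = \frac{\sqrt{4035}}{3}$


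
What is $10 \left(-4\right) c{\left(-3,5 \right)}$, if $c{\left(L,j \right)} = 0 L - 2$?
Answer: $80$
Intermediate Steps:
$c{\left(L,j \right)} = -2$ ($c{\left(L,j \right)} = 0 - 2 = -2$)
$10 \left(-4\right) c{\left(-3,5 \right)} = 10 \left(-4\right) \left(-2\right) = \left(-40\right) \left(-2\right) = 80$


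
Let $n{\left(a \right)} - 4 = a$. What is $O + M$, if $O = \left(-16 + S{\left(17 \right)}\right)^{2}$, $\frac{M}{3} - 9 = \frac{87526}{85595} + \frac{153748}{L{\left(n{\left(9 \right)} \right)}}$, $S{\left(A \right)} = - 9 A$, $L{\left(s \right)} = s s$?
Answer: $\frac{453065842202}{14465555} \approx 31320.0$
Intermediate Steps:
$n{\left(a \right)} = 4 + a$
$L{\left(s \right)} = s^{2}$
$M = \frac{39915125847}{14465555}$ ($M = 27 + 3 \left(\frac{87526}{85595} + \frac{153748}{\left(4 + 9\right)^{2}}\right) = 27 + 3 \left(87526 \cdot \frac{1}{85595} + \frac{153748}{13^{2}}\right) = 27 + 3 \left(\frac{87526}{85595} + \frac{153748}{169}\right) = 27 + 3 \cdot \frac{13174851954}{14465555} = 27 + \frac{39524555862}{14465555} = \frac{39915125847}{14465555} \approx 2759.3$)
$O = 28561$ ($O = \left(-16 - 153\right)^{2} = \left(-169\right)^{2} = 28561$)
$O + M = 28561 + \frac{39915125847}{14465555} = \frac{453065842202}{14465555}$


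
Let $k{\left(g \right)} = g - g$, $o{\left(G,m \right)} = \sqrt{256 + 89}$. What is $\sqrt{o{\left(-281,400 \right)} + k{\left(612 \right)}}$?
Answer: $\sqrt[4]{345} \approx 4.3098$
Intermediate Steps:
$o{\left(G,m \right)} = \sqrt{345}$
$k{\left(g \right)} = 0$
$\sqrt{o{\left(-281,400 \right)} + k{\left(612 \right)}} = \sqrt{\sqrt{345} + 0} = \sqrt{\sqrt{345}} = \sqrt[4]{345}$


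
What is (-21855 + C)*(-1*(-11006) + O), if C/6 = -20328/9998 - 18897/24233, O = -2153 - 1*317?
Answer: -2056071041707800/11012797 ≈ -1.8670e+8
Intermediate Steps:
O = -2470 (O = -2153 - 317 = -2470)
C = -2044621890/121140767 (C = 6*(-20328/9998 - 18897/24233) = 6*(-20328*1/9998 - 18897*1/24233) = 6*(-10164/4999 - 18897/24233) = 6*(-340770315/121140767) = -2044621890/121140767 ≈ -16.878)
(-21855 + C)*(-1*(-11006) + O) = (-21855 - 2044621890/121140767)*(-1*(-11006) - 2470) = -2649576084675*(11006 - 2470)/121140767 = -2649576084675/121140767*8536 = -2056071041707800/11012797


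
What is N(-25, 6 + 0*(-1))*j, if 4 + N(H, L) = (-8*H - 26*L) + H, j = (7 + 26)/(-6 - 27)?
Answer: -15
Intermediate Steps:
j = -1 (j = 33/(-33) = 33*(-1/33) = -1)
N(H, L) = -4 - 26*L - 7*H (N(H, L) = -4 + ((-8*H - 26*L) + H) = -4 + ((-26*L - 8*H) + H) = -4 + (-26*L - 7*H) = -4 - 26*L - 7*H)
N(-25, 6 + 0*(-1))*j = (-4 - 26*(6 + 0*(-1)) - 7*(-25))*(-1) = (-4 - 26*(6 + 0) + 175)*(-1) = (-4 - 26*6 + 175)*(-1) = (-4 - 156 + 175)*(-1) = 15*(-1) = -15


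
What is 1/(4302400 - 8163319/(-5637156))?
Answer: 5637156/24253308137719 ≈ 2.3243e-7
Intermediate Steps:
1/(4302400 - 8163319/(-5637156)) = 1/(4302400 - 8163319*(-1/5637156)) = 1/(4302400 + 8163319/5637156) = 1/(24253308137719/5637156) = 5637156/24253308137719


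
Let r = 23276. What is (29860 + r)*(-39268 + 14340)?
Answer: -1324574208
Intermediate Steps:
(29860 + r)*(-39268 + 14340) = (29860 + 23276)*(-39268 + 14340) = 53136*(-24928) = -1324574208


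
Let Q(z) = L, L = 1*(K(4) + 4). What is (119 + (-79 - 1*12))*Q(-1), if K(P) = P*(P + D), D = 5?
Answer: 1120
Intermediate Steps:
K(P) = P*(5 + P) (K(P) = P*(P + 5) = P*(5 + P))
L = 40 (L = 1*(4*(5 + 4) + 4) = 1*(4*9 + 4) = 1*(36 + 4) = 1*40 = 40)
Q(z) = 40
(119 + (-79 - 1*12))*Q(-1) = (119 + (-79 - 1*12))*40 = (119 + (-79 - 12))*40 = (119 - 91)*40 = 28*40 = 1120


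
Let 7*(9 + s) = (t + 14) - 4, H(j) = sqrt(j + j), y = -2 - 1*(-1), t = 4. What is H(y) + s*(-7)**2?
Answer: -343 + I*sqrt(2) ≈ -343.0 + 1.4142*I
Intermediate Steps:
y = -1 (y = -2 + 1 = -1)
H(j) = sqrt(2)*sqrt(j) (H(j) = sqrt(2*j) = sqrt(2)*sqrt(j))
s = -7 (s = -9 + ((4 + 14) - 4)/7 = -9 + (18 - 4)/7 = -9 + (1/7)*14 = -9 + 2 = -7)
H(y) + s*(-7)**2 = sqrt(2)*sqrt(-1) - 7*(-7)**2 = sqrt(2)*I - 7*49 = I*sqrt(2) - 343 = -343 + I*sqrt(2)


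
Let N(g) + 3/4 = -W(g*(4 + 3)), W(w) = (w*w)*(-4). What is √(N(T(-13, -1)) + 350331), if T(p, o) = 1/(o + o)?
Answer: 13*√8293/2 ≈ 591.93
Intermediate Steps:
W(w) = -4*w² (W(w) = w²*(-4) = -4*w²)
T(p, o) = 1/(2*o)
N(g) = -¾ + 196*g² (N(g) = -¾ - (-4)*(g*(4 + 3))² = -¾ - (-4)*(g*7)² = -¾ - (-4)*(7*g)² = -¾ - (-4)*49*g² = -¾ - (-196)*g² = -¾ + 196*g²)
√(N(T(-13, -1)) + 350331) = √((-¾ + 196*((½)/(-1))²) + 350331) = √((-¾ + 196*((½)*(-1))²) + 350331) = √((-¾ + 196*(-½)²) + 350331) = √((-¾ + 196*(¼)) + 350331) = √((-¾ + 49) + 350331) = √(193/4 + 350331) = √(1401517/4) = 13*√8293/2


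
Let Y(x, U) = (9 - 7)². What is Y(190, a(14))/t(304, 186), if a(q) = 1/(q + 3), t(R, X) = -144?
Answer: -1/36 ≈ -0.027778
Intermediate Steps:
a(q) = 1/(3 + q)
Y(x, U) = 4 (Y(x, U) = 2² = 4)
Y(190, a(14))/t(304, 186) = 4/(-144) = 4*(-1/144) = -1/36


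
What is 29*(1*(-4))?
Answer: -116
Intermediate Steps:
29*(1*(-4)) = 29*(-4) = -116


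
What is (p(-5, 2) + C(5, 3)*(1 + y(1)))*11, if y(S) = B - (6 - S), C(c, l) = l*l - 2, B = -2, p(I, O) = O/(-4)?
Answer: -935/2 ≈ -467.50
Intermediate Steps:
p(I, O) = -O/4 (p(I, O) = O*(-1/4) = -O/4)
C(c, l) = -2 + l**2 (C(c, l) = l**2 - 2 = -2 + l**2)
y(S) = -8 + S (y(S) = -2 - (6 - S) = -2 + (-6 + S) = -8 + S)
(p(-5, 2) + C(5, 3)*(1 + y(1)))*11 = (-1/4*2 + (-2 + 3**2)*(1 + (-8 + 1)))*11 = (-1/2 + (-2 + 9)*(1 - 7))*11 = (-1/2 + 7*(-6))*11 = (-1/2 - 42)*11 = -85/2*11 = -935/2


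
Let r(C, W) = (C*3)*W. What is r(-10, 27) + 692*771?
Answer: 532722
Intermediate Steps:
r(C, W) = 3*C*W (r(C, W) = (3*C)*W = 3*C*W)
r(-10, 27) + 692*771 = 3*(-10)*27 + 692*771 = -810 + 533532 = 532722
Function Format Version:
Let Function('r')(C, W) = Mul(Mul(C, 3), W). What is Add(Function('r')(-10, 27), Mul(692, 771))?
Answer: 532722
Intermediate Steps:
Function('r')(C, W) = Mul(3, C, W) (Function('r')(C, W) = Mul(Mul(3, C), W) = Mul(3, C, W))
Add(Function('r')(-10, 27), Mul(692, 771)) = Add(Mul(3, -10, 27), Mul(692, 771)) = Add(-810, 533532) = 532722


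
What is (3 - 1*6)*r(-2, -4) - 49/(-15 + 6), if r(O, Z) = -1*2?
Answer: 103/9 ≈ 11.444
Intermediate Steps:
r(O, Z) = -2
(3 - 1*6)*r(-2, -4) - 49/(-15 + 6) = (3 - 1*6)*(-2) - 49/(-15 + 6) = (3 - 6)*(-2) - 49/(-9) = -3*(-2) - 49*(-1/9) = 6 + 49/9 = 103/9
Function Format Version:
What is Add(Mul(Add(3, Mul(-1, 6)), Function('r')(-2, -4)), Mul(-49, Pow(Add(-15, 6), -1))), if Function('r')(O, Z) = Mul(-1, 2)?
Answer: Rational(103, 9) ≈ 11.444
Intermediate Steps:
Function('r')(O, Z) = -2
Add(Mul(Add(3, Mul(-1, 6)), Function('r')(-2, -4)), Mul(-49, Pow(Add(-15, 6), -1))) = Add(Mul(Add(3, Mul(-1, 6)), -2), Mul(-49, Pow(Add(-15, 6), -1))) = Add(Mul(Add(3, -6), -2), Mul(-49, Pow(-9, -1))) = Add(Mul(-3, -2), Mul(-49, Rational(-1, 9))) = Add(6, Rational(49, 9)) = Rational(103, 9)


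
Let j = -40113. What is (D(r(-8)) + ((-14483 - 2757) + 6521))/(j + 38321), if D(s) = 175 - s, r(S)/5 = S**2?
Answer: 97/16 ≈ 6.0625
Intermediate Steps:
r(S) = 5*S**2
(D(r(-8)) + ((-14483 - 2757) + 6521))/(j + 38321) = ((175 - 5*(-8)**2) + ((-14483 - 2757) + 6521))/(-40113 + 38321) = ((175 - 5*64) + (-17240 + 6521))/(-1792) = ((175 - 1*320) - 10719)*(-1/1792) = ((175 - 320) - 10719)*(-1/1792) = (-145 - 10719)*(-1/1792) = -10864*(-1/1792) = 97/16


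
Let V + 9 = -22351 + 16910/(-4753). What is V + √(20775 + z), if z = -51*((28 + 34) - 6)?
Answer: -106293990/4753 + 3*√1991 ≈ -22230.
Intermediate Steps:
z = -2856 (z = -51*(62 - 6) = -51*56 = -2856)
V = -106293990/4753 (V = -9 + (-22351 + 16910/(-4753)) = -9 + (-22351 + 16910*(-1/4753)) = -9 + (-22351 - 16910/4753) = -9 - 106251213/4753 = -106293990/4753 ≈ -22364.)
V + √(20775 + z) = -106293990/4753 + √(20775 - 2856) = -106293990/4753 + √17919 = -106293990/4753 + 3*√1991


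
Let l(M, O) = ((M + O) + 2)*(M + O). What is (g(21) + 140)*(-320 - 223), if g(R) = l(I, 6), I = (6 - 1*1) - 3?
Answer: -119460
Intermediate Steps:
I = 2 (I = (6 - 1) - 3 = 5 - 3 = 2)
l(M, O) = (M + O)*(2 + M + O) (l(M, O) = (2 + M + O)*(M + O) = (M + O)*(2 + M + O))
g(R) = 80 (g(R) = 2² + 6² + 2*2 + 2*6 + 2*2*6 = 4 + 36 + 4 + 12 + 24 = 80)
(g(21) + 140)*(-320 - 223) = (80 + 140)*(-320 - 223) = 220*(-543) = -119460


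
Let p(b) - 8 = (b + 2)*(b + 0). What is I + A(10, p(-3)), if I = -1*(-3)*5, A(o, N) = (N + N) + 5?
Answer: 42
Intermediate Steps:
p(b) = 8 + b*(2 + b) (p(b) = 8 + (b + 2)*(b + 0) = 8 + (2 + b)*b = 8 + b*(2 + b))
A(o, N) = 5 + 2*N (A(o, N) = 2*N + 5 = 5 + 2*N)
I = 15 (I = 3*5 = 15)
I + A(10, p(-3)) = 15 + (5 + 2*(8 + (-3)² + 2*(-3))) = 15 + (5 + 2*(8 + 9 - 6)) = 15 + (5 + 2*11) = 15 + (5 + 22) = 15 + 27 = 42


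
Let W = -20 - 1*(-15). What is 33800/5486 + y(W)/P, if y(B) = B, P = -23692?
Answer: 30800655/4999012 ≈ 6.1613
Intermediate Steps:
W = -5 (W = -20 + 15 = -5)
33800/5486 + y(W)/P = 33800/5486 - 5/(-23692) = 33800*(1/5486) - 5*(-1/23692) = 1300/211 + 5/23692 = 30800655/4999012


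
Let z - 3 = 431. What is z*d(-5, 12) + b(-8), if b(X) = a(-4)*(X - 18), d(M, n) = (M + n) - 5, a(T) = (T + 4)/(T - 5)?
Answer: 868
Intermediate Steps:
z = 434 (z = 3 + 431 = 434)
a(T) = (4 + T)/(-5 + T)
d(M, n) = -5 + M + n
b(X) = 0 (b(X) = ((4 - 4)/(-5 - 4))*(X - 18) = (0/(-9))*(-18 + X) = (-1/9*0)*(-18 + X) = 0*(-18 + X) = 0)
z*d(-5, 12) + b(-8) = 434*(-5 - 5 + 12) + 0 = 434*2 + 0 = 868 + 0 = 868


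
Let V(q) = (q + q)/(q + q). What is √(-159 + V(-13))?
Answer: I*√158 ≈ 12.57*I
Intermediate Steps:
V(q) = 1 (V(q) = (2*q)/((2*q)) = (2*q)*(1/(2*q)) = 1)
√(-159 + V(-13)) = √(-159 + 1) = √(-158) = I*√158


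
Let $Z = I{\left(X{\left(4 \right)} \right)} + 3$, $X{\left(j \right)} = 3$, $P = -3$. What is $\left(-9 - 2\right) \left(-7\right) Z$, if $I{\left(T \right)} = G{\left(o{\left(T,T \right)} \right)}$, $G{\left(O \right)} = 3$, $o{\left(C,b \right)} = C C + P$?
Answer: $462$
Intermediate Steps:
$o{\left(C,b \right)} = -3 + C^{2}$ ($o{\left(C,b \right)} = C C - 3 = C^{2} - 3 = -3 + C^{2}$)
$I{\left(T \right)} = 3$
$Z = 6$ ($Z = 3 + 3 = 6$)
$\left(-9 - 2\right) \left(-7\right) Z = \left(-9 - 2\right) \left(-7\right) 6 = \left(-11\right) \left(-7\right) 6 = 77 \cdot 6 = 462$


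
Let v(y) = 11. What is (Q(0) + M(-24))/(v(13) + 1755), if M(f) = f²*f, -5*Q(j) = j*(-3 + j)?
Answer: -6912/883 ≈ -7.8279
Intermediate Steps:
Q(j) = -j*(-3 + j)/5
M(f) = f³
(Q(0) + M(-24))/(v(13) + 1755) = ((⅕)*0*(3 - 1*0) + (-24)³)/(11 + 1755) = ((⅕)*0*(3 + 0) - 13824)/1766 = ((⅕)*0*3 - 13824)*(1/1766) = (0 - 13824)*(1/1766) = -13824*1/1766 = -6912/883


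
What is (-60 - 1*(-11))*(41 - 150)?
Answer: 5341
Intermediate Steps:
(-60 - 1*(-11))*(41 - 150) = (-60 + 11)*(-109) = -49*(-109) = 5341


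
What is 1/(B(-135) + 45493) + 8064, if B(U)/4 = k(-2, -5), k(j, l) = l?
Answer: 366694273/45473 ≈ 8064.0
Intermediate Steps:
B(U) = -20 (B(U) = 4*(-5) = -20)
1/(B(-135) + 45493) + 8064 = 1/(-20 + 45493) + 8064 = 1/45473 + 8064 = 366694273/45473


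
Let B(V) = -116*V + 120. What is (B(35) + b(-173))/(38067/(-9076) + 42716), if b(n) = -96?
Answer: -36630736/387652349 ≈ -0.094494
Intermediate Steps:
B(V) = 120 - 116*V
(B(35) + b(-173))/(38067/(-9076) + 42716) = ((120 - 116*35) - 96)/(38067/(-9076) + 42716) = ((120 - 4060) - 96)/(38067*(-1/9076) + 42716) = (-3940 - 96)/(-38067/9076 + 42716) = -4036/387652349/9076 = -4036*9076/387652349 = -36630736/387652349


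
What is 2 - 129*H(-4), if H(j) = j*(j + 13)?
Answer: 4646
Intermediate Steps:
H(j) = j*(13 + j)
2 - 129*H(-4) = 2 - (-516)*(13 - 4) = 2 - (-516)*9 = 2 - 129*(-36) = 2 + 4644 = 4646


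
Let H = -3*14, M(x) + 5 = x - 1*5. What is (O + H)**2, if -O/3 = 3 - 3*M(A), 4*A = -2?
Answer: 84681/4 ≈ 21170.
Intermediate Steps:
A = -1/2 (A = (1/4)*(-2) = -1/2 ≈ -0.50000)
M(x) = -10 + x (M(x) = -5 + (x - 1*5) = -5 + (x - 5) = -5 + (-5 + x) = -10 + x)
O = -207/2 (O = -3*(3 - 3*(-10 - 1/2)) = -3*(3 - 3*(-21/2)) = -3*(3 + 63/2) = -3*69/2 = -207/2 ≈ -103.50)
H = -42
(O + H)**2 = (-207/2 - 42)**2 = (-291/2)**2 = 84681/4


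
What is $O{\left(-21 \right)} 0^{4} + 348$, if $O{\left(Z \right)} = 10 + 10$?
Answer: $348$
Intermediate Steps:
$O{\left(Z \right)} = 20$
$O{\left(-21 \right)} 0^{4} + 348 = 20 \cdot 0^{4} + 348 = 20 \cdot 0 + 348 = 0 + 348 = 348$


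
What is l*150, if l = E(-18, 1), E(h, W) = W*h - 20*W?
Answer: -5700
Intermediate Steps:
E(h, W) = -20*W + W*h
l = -38 (l = 1*(-20 - 18) = 1*(-38) = -38)
l*150 = -38*150 = -5700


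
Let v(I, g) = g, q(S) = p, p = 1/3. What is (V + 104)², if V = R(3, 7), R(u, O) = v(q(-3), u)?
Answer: 11449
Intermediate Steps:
p = ⅓ (p = 1*(⅓) = ⅓ ≈ 0.33333)
q(S) = ⅓
R(u, O) = u
V = 3
(V + 104)² = (3 + 104)² = 107² = 11449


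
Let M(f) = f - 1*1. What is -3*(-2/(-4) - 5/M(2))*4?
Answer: 54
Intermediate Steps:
M(f) = -1 + f (M(f) = f - 1 = -1 + f)
-3*(-2/(-4) - 5/M(2))*4 = -3*(-2/(-4) - 5/(-1 + 2))*4 = -3*(-2*(-¼) - 5/1)*4 = -3*(½ - 5*1)*4 = -3*(½ - 5)*4 = -3*(-9/2)*4 = (27/2)*4 = 54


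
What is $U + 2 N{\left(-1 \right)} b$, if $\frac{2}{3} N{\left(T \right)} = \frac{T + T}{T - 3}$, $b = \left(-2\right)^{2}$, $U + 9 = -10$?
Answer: $-13$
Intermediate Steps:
$U = -19$ ($U = -9 - 10 = -19$)
$b = 4$
$N{\left(T \right)} = \frac{3 T}{-3 + T}$ ($N{\left(T \right)} = \frac{3 \frac{T + T}{T - 3}}{2} = \frac{3 \frac{2 T}{-3 + T}}{2} = \frac{3 T}{-3 + T}$)
$U + 2 N{\left(-1 \right)} b = -19 + 2 \cdot 3 \left(-1\right) \frac{1}{-3 - 1} \cdot 4 = -19 + 2 \cdot 3 \left(-1\right) \frac{1}{-4} \cdot 4 = -19 + 2 \cdot 3 \left(-1\right) \left(- \frac{1}{4}\right) 4 = -19 + 2 \cdot \frac{3}{4} \cdot 4 = -19 + \frac{3}{2} \cdot 4 = -19 + 6 = -13$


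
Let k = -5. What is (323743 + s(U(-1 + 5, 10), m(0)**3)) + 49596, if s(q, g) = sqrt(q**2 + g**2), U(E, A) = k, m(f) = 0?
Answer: 373344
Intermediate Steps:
U(E, A) = -5
s(q, g) = sqrt(g**2 + q**2)
(323743 + s(U(-1 + 5, 10), m(0)**3)) + 49596 = (323743 + sqrt((0**3)**2 + (-5)**2)) + 49596 = (323743 + sqrt(0**2 + 25)) + 49596 = (323743 + sqrt(0 + 25)) + 49596 = (323743 + sqrt(25)) + 49596 = (323743 + 5) + 49596 = 323748 + 49596 = 373344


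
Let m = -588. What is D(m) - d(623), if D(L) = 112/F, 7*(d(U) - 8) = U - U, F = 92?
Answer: -156/23 ≈ -6.7826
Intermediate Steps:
d(U) = 8 (d(U) = 8 + (U - U)/7 = 8 + (1/7)*0 = 8 + 0 = 8)
D(L) = 28/23 (D(L) = 112/92 = 112*(1/92) = 28/23)
D(m) - d(623) = 28/23 - 1*8 = 28/23 - 8 = -156/23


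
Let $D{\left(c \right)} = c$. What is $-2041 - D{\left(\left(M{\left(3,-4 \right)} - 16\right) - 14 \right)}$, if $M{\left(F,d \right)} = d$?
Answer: $-2007$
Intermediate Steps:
$-2041 - D{\left(\left(M{\left(3,-4 \right)} - 16\right) - 14 \right)} = -2041 - \left(\left(-4 - 16\right) - 14\right) = -2041 - \left(-20 - 14\right) = -2041 - -34 = -2041 + 34 = -2007$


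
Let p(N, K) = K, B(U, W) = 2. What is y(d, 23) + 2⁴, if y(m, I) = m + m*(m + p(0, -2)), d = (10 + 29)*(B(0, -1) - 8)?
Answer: 55006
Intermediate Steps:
d = -234 (d = (10 + 29)*(2 - 8) = 39*(-6) = -234)
y(m, I) = m + m*(-2 + m) (y(m, I) = m + m*(m - 2) = m + m*(-2 + m))
y(d, 23) + 2⁴ = -234*(-1 - 234) + 2⁴ = -234*(-235) + 16 = 54990 + 16 = 55006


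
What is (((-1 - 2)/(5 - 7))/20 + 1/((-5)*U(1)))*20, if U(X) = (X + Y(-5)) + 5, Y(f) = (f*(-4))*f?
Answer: 145/94 ≈ 1.5426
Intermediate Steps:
Y(f) = -4*f² (Y(f) = (-4*f)*f = -4*f²)
U(X) = -95 + X (U(X) = (X - 4*(-5)²) + 5 = (X - 4*25) + 5 = (X - 100) + 5 = (-100 + X) + 5 = -95 + X)
(((-1 - 2)/(5 - 7))/20 + 1/((-5)*U(1)))*20 = (((-1 - 2)/(5 - 7))/20 + 1/((-5)*(-95 + 1)))*20 = (-3/(-2)*(1/20) - ⅕/(-94))*20 = (-3*(-½)*(1/20) - ⅕*(-1/94))*20 = ((3/2)*(1/20) + 1/470)*20 = (3/40 + 1/470)*20 = (29/376)*20 = 145/94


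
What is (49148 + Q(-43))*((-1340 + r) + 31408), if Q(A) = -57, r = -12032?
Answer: 885405276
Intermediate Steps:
(49148 + Q(-43))*((-1340 + r) + 31408) = (49148 - 57)*((-1340 - 12032) + 31408) = 49091*(-13372 + 31408) = 49091*18036 = 885405276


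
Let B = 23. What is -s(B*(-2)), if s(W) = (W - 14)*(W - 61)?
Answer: -6420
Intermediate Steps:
s(W) = (-61 + W)*(-14 + W) (s(W) = (-14 + W)*(-61 + W) = (-61 + W)*(-14 + W))
-s(B*(-2)) = -(854 + (23*(-2))² - 1725*(-2)) = -(854 + (-46)² - 75*(-46)) = -(854 + 2116 + 3450) = -1*6420 = -6420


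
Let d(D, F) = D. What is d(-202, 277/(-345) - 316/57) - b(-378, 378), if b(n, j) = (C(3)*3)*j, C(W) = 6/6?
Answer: -1336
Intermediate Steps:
C(W) = 1 (C(W) = 6*(1/6) = 1)
b(n, j) = 3*j (b(n, j) = (1*3)*j = 3*j)
d(-202, 277/(-345) - 316/57) - b(-378, 378) = -202 - 3*378 = -202 - 1*1134 = -202 - 1134 = -1336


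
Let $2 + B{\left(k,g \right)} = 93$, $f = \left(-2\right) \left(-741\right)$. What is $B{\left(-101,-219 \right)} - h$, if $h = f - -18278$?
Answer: $-19669$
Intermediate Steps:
$f = 1482$
$B{\left(k,g \right)} = 91$ ($B{\left(k,g \right)} = -2 + 93 = 91$)
$h = 19760$ ($h = 1482 - -18278 = 1482 + 18278 = 19760$)
$B{\left(-101,-219 \right)} - h = 91 - 19760 = -19669$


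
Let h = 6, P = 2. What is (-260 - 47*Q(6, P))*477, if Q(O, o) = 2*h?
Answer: -393048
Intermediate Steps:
Q(O, o) = 12 (Q(O, o) = 2*6 = 12)
(-260 - 47*Q(6, P))*477 = (-260 - 47*12)*477 = (-260 - 564)*477 = -824*477 = -393048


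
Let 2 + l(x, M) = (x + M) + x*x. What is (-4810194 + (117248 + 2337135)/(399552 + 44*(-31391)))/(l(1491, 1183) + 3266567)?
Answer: -4721939014871/5391546912640 ≈ -0.87580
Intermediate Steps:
l(x, M) = -2 + M + x + x² (l(x, M) = -2 + ((x + M) + x*x) = -2 + ((M + x) + x²) = -2 + (M + x + x²) = -2 + M + x + x²)
(-4810194 + (117248 + 2337135)/(399552 + 44*(-31391)))/(l(1491, 1183) + 3266567) = (-4810194 + (117248 + 2337135)/(399552 + 44*(-31391)))/((-2 + 1183 + 1491 + 1491²) + 3266567) = (-4810194 + 2454383/(399552 - 1381204))/((-2 + 1183 + 1491 + 2223081) + 3266567) = (-4810194 + 2454383/(-981652))/(2225753 + 3266567) = (-4810194 + 2454383*(-1/981652))/5492320 = (-4810194 - 2454383/981652)*(1/5492320) = -4721939014871/981652*1/5492320 = -4721939014871/5391546912640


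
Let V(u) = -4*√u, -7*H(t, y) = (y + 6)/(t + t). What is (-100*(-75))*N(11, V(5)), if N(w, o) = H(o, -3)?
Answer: 1125*√5/14 ≈ 179.68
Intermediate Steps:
H(t, y) = -(6 + y)/(14*t) (H(t, y) = -(y + 6)/(7*(t + t)) = -(6 + y)/(7*(2*t)) = -(6 + y)*1/(2*t)/7 = -(6 + y)/(14*t))
N(w, o) = -3/(14*o) (N(w, o) = (-6 - 1*(-3))/(14*o) = (-6 + 3)/(14*o) = (1/14)*(-3)/o = -3/(14*o))
(-100*(-75))*N(11, V(5)) = (-100*(-75))*(-3*(-√5/20)/14) = 7500*(-(-3)*√5/280) = 7500*(3*√5/280) = 1125*√5/14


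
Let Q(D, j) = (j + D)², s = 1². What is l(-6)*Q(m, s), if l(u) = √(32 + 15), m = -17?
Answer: 256*√47 ≈ 1755.0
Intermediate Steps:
s = 1
l(u) = √47
Q(D, j) = (D + j)²
l(-6)*Q(m, s) = √47*(-17 + 1)² = √47*(-16)² = √47*256 = 256*√47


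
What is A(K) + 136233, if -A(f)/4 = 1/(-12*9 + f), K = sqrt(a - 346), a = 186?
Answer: 100676214/739 + I*sqrt(10)/739 ≈ 1.3623e+5 + 0.0042791*I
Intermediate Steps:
K = 4*I*sqrt(10) (K = sqrt(186 - 346) = sqrt(-160) = 4*I*sqrt(10) ≈ 12.649*I)
A(f) = -4/(-108 + f) (A(f) = -4/(-12*9 + f) = -4/(-108 + f))
A(K) + 136233 = -4/(-108 + 4*I*sqrt(10)) + 136233 = 136233 - 4/(-108 + 4*I*sqrt(10))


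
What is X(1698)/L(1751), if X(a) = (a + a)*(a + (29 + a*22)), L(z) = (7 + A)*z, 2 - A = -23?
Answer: 1951851/824 ≈ 2368.8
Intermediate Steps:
A = 25 (A = 2 - 1*(-23) = 2 + 23 = 25)
L(z) = 32*z (L(z) = (7 + 25)*z = 32*z)
X(a) = 2*a*(29 + 23*a) (X(a) = (2*a)*(a + (29 + 22*a)) = (2*a)*(29 + 23*a) = 2*a*(29 + 23*a))
X(1698)/L(1751) = (2*1698*(29 + 23*1698))/((32*1751)) = (2*1698*(29 + 39054))/56032 = (2*1698*39083)*(1/56032) = 132725868*(1/56032) = 1951851/824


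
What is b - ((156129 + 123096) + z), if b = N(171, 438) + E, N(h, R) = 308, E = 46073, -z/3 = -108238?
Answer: -557558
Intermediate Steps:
z = 324714 (z = -3*(-108238) = 324714)
b = 46381 (b = 308 + 46073 = 46381)
b - ((156129 + 123096) + z) = 46381 - ((156129 + 123096) + 324714) = 46381 - (279225 + 324714) = 46381 - 1*603939 = 46381 - 603939 = -557558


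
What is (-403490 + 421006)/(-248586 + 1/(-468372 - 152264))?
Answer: -10871060176/154281420697 ≈ -0.070463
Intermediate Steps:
(-403490 + 421006)/(-248586 + 1/(-468372 - 152264)) = 17516/(-248586 + 1/(-620636)) = 17516/(-248586 - 1/620636) = 17516/(-154281420697/620636) = 17516*(-620636/154281420697) = -10871060176/154281420697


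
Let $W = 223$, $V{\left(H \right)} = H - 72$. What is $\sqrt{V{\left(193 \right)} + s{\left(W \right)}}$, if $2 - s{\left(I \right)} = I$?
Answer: $10 i \approx 10.0 i$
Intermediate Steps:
$V{\left(H \right)} = -72 + H$ ($V{\left(H \right)} = H - 72 = -72 + H$)
$s{\left(I \right)} = 2 - I$
$\sqrt{V{\left(193 \right)} + s{\left(W \right)}} = \sqrt{\left(-72 + 193\right) + \left(2 - 223\right)} = \sqrt{121 + \left(2 - 223\right)} = \sqrt{121 - 221} = \sqrt{-100} = 10 i$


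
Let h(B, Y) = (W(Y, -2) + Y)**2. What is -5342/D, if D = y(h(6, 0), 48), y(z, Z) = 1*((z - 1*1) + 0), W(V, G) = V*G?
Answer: 5342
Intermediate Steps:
W(V, G) = G*V
h(B, Y) = Y**2 (h(B, Y) = (-2*Y + Y)**2 = (-Y)**2 = Y**2)
y(z, Z) = -1 + z (y(z, Z) = 1*((z - 1) + 0) = 1*((-1 + z) + 0) = 1*(-1 + z) = -1 + z)
D = -1 (D = -1 + 0**2 = -1 + 0 = -1)
-5342/D = -5342/(-1) = -5342*(-1) = 5342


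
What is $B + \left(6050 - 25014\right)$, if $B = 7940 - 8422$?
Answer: $-19446$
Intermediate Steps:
$B = -482$
$B + \left(6050 - 25014\right) = -482 + \left(6050 - 25014\right) = -482 - 18964 = -19446$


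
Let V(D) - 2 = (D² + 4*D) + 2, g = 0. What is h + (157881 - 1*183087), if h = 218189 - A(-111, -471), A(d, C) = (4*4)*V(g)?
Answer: 192919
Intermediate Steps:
V(D) = 4 + D² + 4*D (V(D) = 2 + ((D² + 4*D) + 2) = 2 + (2 + D² + 4*D) = 4 + D² + 4*D)
A(d, C) = 64 (A(d, C) = (4*4)*(4 + 0² + 4*0) = 16*(4 + 0 + 0) = 16*4 = 64)
h = 218125 (h = 218189 - 1*64 = 218189 - 64 = 218125)
h + (157881 - 1*183087) = 218125 + (157881 - 1*183087) = 218125 + (157881 - 183087) = 218125 - 25206 = 192919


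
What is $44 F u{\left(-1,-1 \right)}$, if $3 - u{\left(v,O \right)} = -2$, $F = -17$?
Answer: $-3740$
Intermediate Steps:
$u{\left(v,O \right)} = 5$ ($u{\left(v,O \right)} = 3 - -2 = 3 + 2 = 5$)
$44 F u{\left(-1,-1 \right)} = 44 \left(-17\right) 5 = \left(-748\right) 5 = -3740$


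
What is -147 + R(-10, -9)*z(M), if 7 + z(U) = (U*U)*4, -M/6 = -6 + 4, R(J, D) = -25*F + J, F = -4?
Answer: 51063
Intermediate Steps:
R(J, D) = 100 + J (R(J, D) = -25*(-4) + J = -5*(-20) + J = 100 + J)
M = 12 (M = -6*(-6 + 4) = -6*(-2) = 12)
z(U) = -7 + 4*U² (z(U) = -7 + (U*U)*4 = -7 + U²*4 = -7 + 4*U²)
-147 + R(-10, -9)*z(M) = -147 + (100 - 10)*(-7 + 4*12²) = -147 + 90*(-7 + 4*144) = -147 + 90*(-7 + 576) = -147 + 90*569 = -147 + 51210 = 51063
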